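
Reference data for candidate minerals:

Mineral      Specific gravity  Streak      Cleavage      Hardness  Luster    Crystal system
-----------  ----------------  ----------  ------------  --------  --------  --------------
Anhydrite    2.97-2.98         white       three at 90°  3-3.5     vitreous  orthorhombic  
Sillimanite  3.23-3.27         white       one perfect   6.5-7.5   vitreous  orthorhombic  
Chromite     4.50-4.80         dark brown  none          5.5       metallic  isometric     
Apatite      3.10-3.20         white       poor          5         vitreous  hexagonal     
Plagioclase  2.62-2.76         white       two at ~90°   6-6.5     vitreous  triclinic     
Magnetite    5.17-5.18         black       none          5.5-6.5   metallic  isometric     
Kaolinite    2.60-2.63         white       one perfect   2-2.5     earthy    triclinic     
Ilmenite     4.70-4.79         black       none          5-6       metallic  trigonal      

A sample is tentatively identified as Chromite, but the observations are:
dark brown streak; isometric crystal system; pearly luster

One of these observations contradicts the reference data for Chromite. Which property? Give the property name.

Dark brown streak: Chromite has dark brown streak — agrees.
Isometric crystal system: Chromite has isometric system — agrees.
Pearly luster: Chromite has metallic luster — does not match.
Only the luster is inconsistent.

luster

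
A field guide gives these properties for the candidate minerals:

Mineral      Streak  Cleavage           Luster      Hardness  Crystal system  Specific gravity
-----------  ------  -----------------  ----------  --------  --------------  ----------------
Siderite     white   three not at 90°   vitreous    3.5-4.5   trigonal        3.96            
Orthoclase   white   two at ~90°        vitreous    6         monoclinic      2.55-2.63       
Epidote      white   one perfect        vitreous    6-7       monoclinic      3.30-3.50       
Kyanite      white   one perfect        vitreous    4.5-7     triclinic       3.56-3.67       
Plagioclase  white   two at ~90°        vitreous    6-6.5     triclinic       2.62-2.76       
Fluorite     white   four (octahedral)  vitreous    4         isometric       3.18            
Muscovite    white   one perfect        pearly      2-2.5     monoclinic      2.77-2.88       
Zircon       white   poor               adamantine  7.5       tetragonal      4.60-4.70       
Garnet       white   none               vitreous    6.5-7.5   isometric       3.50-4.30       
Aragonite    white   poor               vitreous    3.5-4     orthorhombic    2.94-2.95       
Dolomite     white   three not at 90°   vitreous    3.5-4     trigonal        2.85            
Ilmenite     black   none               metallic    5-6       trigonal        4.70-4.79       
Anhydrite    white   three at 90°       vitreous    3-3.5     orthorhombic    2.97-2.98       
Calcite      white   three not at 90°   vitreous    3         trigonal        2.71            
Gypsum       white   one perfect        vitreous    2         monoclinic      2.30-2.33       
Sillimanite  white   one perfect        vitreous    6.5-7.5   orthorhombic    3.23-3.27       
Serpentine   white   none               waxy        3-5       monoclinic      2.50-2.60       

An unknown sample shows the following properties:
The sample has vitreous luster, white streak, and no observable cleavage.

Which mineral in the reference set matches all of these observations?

Vitreous luster is inconsistent with Muscovite, Zircon, Ilmenite, Serpentine.
White streak — consistent with all remaining minerals.
No observable cleavage — only Garnet remains.
Garnet is the sole remaining match.

Garnet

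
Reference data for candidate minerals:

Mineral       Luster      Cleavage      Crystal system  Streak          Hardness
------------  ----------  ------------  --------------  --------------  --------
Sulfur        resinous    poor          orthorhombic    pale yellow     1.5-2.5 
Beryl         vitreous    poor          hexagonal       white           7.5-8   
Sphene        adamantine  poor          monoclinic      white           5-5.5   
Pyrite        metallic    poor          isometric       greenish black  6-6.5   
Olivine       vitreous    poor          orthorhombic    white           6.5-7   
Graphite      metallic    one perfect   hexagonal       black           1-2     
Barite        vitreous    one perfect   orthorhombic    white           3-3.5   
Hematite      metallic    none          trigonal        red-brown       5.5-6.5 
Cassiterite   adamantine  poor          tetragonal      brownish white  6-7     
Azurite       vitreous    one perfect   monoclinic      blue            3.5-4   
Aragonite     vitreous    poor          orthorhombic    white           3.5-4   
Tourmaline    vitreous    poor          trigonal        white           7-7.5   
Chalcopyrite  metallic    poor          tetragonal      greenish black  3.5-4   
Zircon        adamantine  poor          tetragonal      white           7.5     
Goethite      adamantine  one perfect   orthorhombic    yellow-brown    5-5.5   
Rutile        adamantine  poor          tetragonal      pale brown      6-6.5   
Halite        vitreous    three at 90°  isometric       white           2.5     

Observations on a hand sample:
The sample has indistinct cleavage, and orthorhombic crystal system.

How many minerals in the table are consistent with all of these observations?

3

Indistinct cleavage eliminates Graphite, Barite, Hematite, Azurite, Goethite, Halite.
Orthorhombic crystal system: leaves Sulfur, Olivine, Aragonite.
The minerals that satisfy all observations are Aragonite, Olivine, Sulfur.
That is 3 minerals.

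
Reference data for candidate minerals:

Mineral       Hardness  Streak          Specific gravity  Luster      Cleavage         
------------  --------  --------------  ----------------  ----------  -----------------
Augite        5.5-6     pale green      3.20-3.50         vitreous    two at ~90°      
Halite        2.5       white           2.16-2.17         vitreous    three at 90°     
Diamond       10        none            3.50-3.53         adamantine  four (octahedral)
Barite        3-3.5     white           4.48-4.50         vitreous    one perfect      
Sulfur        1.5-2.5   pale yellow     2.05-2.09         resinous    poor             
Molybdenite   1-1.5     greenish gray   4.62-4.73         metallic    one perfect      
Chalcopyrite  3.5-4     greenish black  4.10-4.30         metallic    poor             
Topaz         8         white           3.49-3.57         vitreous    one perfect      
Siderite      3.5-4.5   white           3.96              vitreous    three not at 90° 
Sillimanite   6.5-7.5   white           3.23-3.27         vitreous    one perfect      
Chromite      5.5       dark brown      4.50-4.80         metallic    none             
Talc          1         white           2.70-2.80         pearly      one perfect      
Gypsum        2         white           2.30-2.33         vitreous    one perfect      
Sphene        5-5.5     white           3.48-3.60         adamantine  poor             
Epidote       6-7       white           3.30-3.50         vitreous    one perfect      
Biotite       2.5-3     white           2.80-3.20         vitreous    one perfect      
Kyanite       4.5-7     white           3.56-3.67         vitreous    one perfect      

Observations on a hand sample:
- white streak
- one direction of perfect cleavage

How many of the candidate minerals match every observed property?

White streak eliminates Augite, Diamond, Sulfur, Molybdenite, Chalcopyrite, Chromite.
One direction of perfect cleavage excludes Halite, Siderite, Sphene.
Consistent with every observation: Barite, Biotite, Epidote, Gypsum, Kyanite, Sillimanite, Talc, Topaz.
That is 8 minerals.

8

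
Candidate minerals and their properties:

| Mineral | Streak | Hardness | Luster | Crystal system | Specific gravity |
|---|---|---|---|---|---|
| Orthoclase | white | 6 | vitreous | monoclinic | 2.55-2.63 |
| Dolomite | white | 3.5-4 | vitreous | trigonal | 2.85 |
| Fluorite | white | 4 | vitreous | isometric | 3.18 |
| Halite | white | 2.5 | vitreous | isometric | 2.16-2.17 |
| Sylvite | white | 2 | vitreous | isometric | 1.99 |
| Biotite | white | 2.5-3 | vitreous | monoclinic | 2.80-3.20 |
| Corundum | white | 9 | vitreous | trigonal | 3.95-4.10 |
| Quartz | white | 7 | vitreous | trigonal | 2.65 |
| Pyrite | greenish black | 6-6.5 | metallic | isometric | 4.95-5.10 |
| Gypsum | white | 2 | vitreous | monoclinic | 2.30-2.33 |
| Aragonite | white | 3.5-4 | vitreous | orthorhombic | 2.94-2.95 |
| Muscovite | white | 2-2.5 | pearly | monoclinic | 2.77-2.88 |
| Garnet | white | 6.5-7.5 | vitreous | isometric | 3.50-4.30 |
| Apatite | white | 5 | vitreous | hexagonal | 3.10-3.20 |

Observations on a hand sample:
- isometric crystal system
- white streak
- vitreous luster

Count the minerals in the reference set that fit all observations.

Isometric crystal system — leaves Fluorite, Halite, Sylvite, Pyrite, Garnet.
White streak eliminates Pyrite.
Vitreous luster — no further eliminations.
Consistent with every observation: Fluorite, Garnet, Halite, Sylvite.
That is 4 minerals.

4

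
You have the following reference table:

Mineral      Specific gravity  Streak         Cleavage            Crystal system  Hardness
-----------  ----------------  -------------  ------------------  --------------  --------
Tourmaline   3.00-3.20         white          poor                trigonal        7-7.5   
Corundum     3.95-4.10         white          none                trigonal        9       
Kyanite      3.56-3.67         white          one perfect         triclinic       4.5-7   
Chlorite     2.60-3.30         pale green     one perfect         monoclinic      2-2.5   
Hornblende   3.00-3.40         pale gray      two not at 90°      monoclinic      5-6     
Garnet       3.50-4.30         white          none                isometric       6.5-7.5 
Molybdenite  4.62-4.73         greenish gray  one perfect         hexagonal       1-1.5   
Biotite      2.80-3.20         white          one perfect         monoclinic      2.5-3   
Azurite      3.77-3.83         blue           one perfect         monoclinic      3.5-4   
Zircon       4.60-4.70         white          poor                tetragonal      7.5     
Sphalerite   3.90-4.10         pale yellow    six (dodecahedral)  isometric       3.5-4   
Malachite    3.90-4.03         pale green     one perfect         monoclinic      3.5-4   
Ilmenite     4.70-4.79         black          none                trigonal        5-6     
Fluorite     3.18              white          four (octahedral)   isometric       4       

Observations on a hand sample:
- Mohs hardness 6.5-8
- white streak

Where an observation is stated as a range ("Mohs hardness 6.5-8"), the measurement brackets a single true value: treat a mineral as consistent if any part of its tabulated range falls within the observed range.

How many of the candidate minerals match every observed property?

Mohs hardness 6.5-8: Tourmaline, Kyanite, Garnet, Zircon remain.
White streak: all remaining candidates fit.
Remaining candidates: Garnet, Kyanite, Tourmaline, Zircon.
That is 4 minerals.

4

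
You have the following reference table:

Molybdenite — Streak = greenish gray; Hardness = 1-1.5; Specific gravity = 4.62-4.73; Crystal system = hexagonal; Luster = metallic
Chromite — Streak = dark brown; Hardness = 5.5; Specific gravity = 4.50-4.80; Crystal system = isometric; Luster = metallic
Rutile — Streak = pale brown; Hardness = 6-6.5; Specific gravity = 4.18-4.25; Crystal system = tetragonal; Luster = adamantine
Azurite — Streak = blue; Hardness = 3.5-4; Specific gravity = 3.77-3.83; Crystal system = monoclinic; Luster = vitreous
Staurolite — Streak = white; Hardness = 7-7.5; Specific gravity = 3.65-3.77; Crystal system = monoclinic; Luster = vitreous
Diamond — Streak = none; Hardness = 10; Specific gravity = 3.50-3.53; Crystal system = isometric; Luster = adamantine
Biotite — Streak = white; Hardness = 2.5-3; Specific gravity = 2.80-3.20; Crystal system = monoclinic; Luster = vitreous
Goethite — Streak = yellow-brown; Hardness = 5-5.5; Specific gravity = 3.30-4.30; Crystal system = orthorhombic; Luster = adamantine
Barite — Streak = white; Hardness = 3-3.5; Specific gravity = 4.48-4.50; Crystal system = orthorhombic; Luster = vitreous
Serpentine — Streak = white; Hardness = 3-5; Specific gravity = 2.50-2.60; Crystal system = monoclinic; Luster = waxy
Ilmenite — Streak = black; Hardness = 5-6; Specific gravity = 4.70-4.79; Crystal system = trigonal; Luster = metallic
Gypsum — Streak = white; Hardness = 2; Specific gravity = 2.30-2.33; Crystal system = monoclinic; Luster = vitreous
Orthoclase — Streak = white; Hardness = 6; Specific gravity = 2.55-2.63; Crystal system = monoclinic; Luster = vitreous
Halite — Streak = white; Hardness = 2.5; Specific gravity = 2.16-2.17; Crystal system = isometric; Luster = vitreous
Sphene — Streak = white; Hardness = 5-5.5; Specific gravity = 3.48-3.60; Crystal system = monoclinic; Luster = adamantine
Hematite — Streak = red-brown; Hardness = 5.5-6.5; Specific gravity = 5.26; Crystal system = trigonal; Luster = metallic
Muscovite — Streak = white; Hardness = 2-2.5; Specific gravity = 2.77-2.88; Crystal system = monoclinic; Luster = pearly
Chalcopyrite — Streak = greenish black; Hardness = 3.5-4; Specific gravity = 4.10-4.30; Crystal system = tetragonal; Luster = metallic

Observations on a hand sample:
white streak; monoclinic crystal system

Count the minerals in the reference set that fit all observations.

7

White streak — Staurolite, Biotite, Barite, Serpentine, Gypsum, Orthoclase, Halite, Sphene, Muscovite remain.
Monoclinic crystal system rules out Barite, Halite.
Consistent with every observation: Biotite, Gypsum, Muscovite, Orthoclase, Serpentine, Sphene, Staurolite.
That is 7 minerals.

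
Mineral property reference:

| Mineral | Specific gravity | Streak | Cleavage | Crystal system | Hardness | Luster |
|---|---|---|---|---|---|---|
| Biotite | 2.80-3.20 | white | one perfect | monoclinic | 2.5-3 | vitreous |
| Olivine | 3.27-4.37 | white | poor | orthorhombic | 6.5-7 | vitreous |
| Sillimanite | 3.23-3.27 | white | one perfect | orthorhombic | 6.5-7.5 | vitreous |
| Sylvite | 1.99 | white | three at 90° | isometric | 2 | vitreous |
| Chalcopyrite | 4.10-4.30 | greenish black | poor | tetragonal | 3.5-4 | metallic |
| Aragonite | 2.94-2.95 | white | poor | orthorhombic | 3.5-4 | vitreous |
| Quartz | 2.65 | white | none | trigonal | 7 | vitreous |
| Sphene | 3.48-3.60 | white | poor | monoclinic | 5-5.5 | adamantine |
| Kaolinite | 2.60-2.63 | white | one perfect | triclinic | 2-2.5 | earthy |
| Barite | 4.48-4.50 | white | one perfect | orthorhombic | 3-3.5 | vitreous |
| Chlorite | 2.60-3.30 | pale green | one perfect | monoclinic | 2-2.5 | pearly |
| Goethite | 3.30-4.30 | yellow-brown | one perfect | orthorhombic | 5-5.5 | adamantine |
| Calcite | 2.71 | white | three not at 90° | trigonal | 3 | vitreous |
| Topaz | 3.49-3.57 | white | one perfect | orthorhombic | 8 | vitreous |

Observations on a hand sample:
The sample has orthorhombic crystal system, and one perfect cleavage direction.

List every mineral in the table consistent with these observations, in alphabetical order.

Barite, Goethite, Sillimanite, Topaz

Orthorhombic crystal system: narrows the field to Olivine, Sillimanite, Aragonite, Barite, Goethite, Topaz.
One perfect cleavage direction is inconsistent with Olivine, Aragonite.
Remaining candidates: Barite, Goethite, Sillimanite, Topaz.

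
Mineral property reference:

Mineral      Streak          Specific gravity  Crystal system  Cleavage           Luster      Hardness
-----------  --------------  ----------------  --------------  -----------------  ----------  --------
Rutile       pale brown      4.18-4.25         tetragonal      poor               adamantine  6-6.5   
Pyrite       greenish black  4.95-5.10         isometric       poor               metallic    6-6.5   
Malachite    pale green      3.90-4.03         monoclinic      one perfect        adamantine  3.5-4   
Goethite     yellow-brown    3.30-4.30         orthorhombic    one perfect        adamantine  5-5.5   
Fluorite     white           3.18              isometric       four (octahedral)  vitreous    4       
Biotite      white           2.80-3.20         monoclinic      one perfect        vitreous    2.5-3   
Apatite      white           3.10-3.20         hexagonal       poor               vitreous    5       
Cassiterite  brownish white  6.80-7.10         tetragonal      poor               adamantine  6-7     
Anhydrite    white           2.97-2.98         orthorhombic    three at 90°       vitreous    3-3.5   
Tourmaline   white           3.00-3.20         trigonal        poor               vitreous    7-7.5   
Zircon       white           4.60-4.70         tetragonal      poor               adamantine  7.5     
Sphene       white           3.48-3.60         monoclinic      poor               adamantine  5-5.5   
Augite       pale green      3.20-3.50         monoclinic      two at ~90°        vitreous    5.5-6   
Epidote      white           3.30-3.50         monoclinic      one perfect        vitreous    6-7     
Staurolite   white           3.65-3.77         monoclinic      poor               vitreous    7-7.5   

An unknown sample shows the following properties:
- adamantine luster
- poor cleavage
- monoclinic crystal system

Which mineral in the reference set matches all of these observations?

Sphene

Adamantine luster: narrows the field to Rutile, Malachite, Goethite, Cassiterite, Zircon, Sphene.
Poor cleavage is inconsistent with Malachite, Goethite.
Monoclinic crystal system: only Sphene remains.
Only Sphene satisfies all observations.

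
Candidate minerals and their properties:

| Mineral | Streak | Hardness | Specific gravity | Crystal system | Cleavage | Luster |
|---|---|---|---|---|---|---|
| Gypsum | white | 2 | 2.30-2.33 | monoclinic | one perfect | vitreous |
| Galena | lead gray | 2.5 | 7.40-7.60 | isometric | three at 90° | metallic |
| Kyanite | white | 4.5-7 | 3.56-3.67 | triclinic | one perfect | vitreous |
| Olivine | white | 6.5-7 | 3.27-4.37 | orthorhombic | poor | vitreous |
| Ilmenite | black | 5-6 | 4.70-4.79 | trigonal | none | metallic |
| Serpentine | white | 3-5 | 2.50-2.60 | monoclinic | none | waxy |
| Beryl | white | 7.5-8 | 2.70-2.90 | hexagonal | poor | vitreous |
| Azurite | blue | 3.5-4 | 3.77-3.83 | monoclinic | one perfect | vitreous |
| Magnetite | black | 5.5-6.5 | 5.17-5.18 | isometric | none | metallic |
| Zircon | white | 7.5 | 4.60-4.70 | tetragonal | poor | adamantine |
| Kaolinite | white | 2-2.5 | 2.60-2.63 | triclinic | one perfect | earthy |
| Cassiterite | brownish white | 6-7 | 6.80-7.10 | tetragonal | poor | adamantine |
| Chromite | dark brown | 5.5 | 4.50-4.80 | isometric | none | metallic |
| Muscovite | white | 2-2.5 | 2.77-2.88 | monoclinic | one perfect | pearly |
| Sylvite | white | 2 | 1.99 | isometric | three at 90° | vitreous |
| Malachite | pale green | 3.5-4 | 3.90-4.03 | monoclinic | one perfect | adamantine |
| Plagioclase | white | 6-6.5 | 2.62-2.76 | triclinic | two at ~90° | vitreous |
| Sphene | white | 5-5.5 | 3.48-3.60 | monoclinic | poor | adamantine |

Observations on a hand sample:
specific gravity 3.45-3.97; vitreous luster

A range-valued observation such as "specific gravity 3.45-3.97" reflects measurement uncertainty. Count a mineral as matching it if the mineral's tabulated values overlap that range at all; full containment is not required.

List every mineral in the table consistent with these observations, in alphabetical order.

Azurite, Kyanite, Olivine

Specific gravity 3.45-3.97 — Kyanite, Olivine, Azurite, Malachite, Sphene remain.
Vitreous luster is inconsistent with Malachite, Sphene.
The minerals that satisfy all observations are Azurite, Kyanite, Olivine.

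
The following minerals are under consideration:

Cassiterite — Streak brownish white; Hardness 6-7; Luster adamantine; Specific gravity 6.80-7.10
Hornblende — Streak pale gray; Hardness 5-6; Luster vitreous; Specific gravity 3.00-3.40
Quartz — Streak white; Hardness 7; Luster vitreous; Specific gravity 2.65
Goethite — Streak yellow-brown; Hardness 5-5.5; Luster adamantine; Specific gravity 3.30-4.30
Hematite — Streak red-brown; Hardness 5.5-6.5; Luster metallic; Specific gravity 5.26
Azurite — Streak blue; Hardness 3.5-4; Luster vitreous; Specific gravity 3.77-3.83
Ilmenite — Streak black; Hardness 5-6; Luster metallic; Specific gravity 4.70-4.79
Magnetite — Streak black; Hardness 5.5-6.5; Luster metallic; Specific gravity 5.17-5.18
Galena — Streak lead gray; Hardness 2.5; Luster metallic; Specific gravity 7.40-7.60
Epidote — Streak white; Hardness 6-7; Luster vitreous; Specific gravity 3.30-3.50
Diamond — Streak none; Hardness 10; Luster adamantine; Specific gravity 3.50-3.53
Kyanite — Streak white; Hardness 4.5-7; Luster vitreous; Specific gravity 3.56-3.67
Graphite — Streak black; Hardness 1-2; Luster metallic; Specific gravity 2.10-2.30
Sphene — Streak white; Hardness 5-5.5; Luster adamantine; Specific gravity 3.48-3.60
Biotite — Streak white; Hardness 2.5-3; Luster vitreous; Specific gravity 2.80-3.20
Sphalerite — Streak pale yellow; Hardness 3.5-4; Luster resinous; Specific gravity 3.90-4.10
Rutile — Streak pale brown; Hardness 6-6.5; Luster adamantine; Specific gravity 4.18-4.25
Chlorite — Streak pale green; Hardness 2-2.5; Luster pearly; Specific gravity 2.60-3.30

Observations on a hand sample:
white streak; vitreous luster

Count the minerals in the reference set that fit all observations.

4

White streak — leaves Quartz, Epidote, Kyanite, Sphene, Biotite.
Vitreous luster excludes Sphene.
Consistent with every observation: Biotite, Epidote, Kyanite, Quartz.
That is 4 minerals.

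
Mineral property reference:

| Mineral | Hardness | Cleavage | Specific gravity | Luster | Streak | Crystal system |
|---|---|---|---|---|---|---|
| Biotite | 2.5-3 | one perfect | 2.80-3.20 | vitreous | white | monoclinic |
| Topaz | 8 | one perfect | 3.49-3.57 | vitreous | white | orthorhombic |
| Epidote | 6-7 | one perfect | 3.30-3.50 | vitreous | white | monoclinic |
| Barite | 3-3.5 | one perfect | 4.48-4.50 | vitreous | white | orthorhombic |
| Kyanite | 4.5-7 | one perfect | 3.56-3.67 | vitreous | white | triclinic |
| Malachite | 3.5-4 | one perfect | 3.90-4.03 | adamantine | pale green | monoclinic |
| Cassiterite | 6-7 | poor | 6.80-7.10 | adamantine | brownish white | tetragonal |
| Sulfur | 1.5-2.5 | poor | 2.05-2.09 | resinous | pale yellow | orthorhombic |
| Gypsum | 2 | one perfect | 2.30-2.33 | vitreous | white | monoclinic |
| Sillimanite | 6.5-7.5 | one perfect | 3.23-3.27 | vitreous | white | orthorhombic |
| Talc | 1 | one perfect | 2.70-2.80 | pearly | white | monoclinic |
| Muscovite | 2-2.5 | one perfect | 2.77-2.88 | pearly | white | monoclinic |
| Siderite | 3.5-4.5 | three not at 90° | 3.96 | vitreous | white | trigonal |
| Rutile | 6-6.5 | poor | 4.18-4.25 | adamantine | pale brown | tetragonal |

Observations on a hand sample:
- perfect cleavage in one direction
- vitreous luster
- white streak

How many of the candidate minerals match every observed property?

7

Perfect cleavage in one direction eliminates Cassiterite, Sulfur, Siderite, Rutile.
Vitreous luster rules out Malachite, Talc, Muscovite.
White streak: all remaining candidates fit.
Remaining candidates: Barite, Biotite, Epidote, Gypsum, Kyanite, Sillimanite, Topaz.
That is 7 minerals.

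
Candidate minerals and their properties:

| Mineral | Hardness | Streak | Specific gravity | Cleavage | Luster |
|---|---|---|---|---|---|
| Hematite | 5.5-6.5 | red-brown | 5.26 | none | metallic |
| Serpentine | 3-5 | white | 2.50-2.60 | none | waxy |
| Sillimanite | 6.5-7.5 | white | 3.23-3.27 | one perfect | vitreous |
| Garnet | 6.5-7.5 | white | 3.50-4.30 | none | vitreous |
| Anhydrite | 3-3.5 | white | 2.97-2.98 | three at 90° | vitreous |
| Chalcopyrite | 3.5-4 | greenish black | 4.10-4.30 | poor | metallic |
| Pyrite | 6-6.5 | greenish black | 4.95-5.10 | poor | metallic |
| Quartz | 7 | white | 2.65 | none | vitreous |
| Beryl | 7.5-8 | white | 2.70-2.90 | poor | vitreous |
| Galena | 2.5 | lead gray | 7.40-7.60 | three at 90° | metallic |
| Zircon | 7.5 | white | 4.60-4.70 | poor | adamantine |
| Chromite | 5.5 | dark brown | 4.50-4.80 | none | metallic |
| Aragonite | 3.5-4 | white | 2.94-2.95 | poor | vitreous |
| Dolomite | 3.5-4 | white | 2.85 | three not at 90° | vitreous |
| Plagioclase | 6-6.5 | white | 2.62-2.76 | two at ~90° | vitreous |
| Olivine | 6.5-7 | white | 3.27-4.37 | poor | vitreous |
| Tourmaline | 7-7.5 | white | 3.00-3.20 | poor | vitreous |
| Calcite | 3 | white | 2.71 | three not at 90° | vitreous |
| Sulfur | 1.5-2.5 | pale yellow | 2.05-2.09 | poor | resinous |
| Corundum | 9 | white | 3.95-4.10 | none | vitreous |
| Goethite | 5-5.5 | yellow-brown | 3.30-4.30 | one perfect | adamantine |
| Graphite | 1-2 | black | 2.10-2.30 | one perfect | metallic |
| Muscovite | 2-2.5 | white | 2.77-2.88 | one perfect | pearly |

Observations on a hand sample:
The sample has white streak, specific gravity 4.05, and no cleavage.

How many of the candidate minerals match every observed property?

2

White streak: Serpentine, Sillimanite, Garnet, Anhydrite, Quartz, Beryl, Zircon, Aragonite, Dolomite, Plagioclase, Olivine, Tourmaline, Calcite, Corundum, Muscovite remain.
Specific gravity 4.05: narrows the field to Garnet, Olivine, Corundum.
No cleavage rules out Olivine.
Remaining candidates: Corundum, Garnet.
That is 2 minerals.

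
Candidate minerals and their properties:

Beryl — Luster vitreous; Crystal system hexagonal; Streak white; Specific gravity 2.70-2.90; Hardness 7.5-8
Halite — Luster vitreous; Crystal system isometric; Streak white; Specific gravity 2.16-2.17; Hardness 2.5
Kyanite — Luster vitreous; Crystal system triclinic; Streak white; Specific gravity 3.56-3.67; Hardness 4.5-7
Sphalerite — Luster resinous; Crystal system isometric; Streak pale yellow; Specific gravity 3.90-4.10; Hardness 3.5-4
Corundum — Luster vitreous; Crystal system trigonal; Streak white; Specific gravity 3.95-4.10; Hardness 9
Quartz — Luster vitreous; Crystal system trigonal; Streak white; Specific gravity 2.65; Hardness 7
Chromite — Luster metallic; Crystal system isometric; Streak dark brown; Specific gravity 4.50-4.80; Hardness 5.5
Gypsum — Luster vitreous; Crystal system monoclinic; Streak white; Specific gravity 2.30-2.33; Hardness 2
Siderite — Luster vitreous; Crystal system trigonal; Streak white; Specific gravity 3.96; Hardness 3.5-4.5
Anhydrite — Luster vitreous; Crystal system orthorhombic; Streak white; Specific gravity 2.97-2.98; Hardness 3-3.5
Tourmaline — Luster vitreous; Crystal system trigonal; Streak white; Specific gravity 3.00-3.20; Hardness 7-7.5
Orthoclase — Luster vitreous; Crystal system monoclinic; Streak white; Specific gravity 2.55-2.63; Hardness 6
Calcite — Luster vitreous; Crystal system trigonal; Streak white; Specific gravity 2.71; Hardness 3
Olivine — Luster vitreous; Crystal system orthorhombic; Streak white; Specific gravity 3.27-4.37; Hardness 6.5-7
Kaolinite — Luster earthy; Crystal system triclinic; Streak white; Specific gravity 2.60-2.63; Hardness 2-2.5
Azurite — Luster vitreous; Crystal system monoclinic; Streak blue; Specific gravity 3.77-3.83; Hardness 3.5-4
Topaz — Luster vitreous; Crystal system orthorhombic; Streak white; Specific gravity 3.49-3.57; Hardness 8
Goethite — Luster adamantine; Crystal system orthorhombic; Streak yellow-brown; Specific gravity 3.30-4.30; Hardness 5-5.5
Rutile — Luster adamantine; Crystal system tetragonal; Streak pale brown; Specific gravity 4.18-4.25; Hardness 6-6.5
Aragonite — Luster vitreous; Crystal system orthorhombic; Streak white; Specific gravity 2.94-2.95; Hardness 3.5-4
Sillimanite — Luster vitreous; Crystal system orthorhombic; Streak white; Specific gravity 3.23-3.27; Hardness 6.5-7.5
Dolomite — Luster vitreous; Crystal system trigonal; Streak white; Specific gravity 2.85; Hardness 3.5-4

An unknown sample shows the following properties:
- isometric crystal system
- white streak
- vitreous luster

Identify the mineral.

Halite

Isometric crystal system: Halite, Sphalerite, Chromite remain.
White streak: narrows the field to Halite.
Vitreous luster: all remaining candidates fit.
Halite is the sole remaining match.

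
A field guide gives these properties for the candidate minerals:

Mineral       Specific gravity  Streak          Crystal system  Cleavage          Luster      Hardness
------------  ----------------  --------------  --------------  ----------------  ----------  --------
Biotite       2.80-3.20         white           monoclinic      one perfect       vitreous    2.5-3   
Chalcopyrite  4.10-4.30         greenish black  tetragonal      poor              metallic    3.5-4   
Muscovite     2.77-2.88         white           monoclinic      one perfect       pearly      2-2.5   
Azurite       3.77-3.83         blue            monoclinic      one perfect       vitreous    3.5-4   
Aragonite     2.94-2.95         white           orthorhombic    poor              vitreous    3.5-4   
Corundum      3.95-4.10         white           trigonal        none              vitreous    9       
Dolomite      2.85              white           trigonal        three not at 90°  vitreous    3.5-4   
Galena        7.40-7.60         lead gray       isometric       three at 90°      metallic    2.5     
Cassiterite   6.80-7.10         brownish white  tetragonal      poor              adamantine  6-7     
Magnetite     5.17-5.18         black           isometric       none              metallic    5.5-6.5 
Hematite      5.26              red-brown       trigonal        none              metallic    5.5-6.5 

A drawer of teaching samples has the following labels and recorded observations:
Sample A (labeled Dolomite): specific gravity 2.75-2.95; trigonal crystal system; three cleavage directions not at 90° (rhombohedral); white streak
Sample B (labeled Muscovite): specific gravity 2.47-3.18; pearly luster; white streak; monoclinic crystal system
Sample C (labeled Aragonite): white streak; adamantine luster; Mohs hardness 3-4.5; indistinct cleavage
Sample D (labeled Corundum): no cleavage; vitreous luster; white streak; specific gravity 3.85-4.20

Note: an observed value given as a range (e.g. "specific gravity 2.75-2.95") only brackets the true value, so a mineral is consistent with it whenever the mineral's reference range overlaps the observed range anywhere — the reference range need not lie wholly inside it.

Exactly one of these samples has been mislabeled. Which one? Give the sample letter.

C

Sample A: all recorded properties match Dolomite.
Sample B: all recorded properties match Muscovite.
Sample C: Aragonite has vitreous luster, but the record shows adamantine luster — this label is wrong.
Sample D: all recorded properties match Corundum.
Sample C is the mislabeled one.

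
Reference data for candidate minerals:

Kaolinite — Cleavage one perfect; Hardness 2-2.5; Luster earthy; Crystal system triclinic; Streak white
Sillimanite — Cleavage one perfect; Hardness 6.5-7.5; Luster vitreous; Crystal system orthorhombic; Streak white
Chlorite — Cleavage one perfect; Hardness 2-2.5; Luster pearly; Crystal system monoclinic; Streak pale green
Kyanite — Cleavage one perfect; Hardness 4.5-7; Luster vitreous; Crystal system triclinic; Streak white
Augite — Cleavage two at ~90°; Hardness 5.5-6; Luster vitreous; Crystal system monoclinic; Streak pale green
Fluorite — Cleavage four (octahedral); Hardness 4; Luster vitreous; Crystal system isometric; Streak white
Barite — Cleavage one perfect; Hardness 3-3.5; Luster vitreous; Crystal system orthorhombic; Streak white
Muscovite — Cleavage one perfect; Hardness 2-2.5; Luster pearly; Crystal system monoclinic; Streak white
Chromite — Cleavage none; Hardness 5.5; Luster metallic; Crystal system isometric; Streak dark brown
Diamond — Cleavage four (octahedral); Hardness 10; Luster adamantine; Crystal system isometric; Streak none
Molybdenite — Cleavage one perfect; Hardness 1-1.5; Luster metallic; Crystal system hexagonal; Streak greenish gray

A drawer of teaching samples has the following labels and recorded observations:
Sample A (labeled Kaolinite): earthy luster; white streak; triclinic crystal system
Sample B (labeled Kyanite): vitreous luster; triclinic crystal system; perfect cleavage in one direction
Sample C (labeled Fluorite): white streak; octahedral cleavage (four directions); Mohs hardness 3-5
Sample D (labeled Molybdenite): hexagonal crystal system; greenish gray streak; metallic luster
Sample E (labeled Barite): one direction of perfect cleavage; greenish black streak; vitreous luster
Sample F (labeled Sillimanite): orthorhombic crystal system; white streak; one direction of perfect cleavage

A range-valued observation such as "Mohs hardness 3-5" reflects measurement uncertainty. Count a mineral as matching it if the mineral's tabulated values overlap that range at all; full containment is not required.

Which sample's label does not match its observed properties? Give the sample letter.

E

Sample A: observations are consistent with Kaolinite.
Sample B: observations are consistent with Kyanite.
Sample C: observations are consistent with Fluorite.
Sample D: observations are consistent with Molybdenite.
Sample E: Barite has white streak, but the record shows greenish black streak — this label is wrong.
Sample F: observations are consistent with Sillimanite.
Only sample E is inconsistent with its label.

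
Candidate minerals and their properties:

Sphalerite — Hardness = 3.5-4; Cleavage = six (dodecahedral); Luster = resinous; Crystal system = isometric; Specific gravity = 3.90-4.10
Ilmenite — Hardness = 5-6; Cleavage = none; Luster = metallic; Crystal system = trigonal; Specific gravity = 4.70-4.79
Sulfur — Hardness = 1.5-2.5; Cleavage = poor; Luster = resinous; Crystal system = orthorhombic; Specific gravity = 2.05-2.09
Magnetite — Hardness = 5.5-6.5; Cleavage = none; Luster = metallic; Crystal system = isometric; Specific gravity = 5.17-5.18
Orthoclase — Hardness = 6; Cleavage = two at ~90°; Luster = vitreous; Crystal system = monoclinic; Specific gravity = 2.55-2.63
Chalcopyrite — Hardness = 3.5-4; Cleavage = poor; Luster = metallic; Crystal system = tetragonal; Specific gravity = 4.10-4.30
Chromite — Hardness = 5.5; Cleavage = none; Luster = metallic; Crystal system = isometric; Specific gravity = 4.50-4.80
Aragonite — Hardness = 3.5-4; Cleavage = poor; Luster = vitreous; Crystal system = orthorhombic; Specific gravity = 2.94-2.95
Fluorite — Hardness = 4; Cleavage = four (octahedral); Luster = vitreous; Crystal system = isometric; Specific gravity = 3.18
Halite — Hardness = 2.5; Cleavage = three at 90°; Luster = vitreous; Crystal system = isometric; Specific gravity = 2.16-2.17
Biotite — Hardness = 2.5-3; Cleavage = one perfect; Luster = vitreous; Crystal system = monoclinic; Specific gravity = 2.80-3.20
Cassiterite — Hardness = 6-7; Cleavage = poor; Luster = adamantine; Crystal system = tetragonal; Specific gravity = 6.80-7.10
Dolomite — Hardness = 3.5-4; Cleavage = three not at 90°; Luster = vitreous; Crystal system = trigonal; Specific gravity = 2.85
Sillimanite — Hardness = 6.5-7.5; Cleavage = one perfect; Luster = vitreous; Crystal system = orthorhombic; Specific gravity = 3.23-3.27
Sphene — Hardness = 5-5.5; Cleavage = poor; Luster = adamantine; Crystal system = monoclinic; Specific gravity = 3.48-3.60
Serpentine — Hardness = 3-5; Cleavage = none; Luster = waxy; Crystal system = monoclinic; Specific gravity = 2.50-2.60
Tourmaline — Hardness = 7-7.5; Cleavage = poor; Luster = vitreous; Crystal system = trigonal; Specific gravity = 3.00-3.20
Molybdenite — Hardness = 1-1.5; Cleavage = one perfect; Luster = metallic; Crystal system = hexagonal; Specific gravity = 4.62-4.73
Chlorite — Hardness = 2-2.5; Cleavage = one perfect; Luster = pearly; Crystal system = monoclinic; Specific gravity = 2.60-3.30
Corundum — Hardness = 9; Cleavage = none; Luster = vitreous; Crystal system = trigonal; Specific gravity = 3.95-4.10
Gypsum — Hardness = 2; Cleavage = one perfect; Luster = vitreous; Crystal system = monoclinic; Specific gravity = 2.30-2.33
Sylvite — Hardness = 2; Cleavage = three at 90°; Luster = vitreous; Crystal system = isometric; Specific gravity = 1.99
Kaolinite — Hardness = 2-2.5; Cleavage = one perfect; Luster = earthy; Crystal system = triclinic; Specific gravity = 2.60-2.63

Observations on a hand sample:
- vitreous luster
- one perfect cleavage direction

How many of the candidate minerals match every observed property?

Vitreous luster: narrows the field to Orthoclase, Aragonite, Fluorite, Halite, Biotite, Dolomite, Sillimanite, Tourmaline, Corundum, Gypsum, Sylvite.
One perfect cleavage direction: only Biotite, Sillimanite, Gypsum remain.
Consistent with every observation: Biotite, Gypsum, Sillimanite.
That is 3 minerals.

3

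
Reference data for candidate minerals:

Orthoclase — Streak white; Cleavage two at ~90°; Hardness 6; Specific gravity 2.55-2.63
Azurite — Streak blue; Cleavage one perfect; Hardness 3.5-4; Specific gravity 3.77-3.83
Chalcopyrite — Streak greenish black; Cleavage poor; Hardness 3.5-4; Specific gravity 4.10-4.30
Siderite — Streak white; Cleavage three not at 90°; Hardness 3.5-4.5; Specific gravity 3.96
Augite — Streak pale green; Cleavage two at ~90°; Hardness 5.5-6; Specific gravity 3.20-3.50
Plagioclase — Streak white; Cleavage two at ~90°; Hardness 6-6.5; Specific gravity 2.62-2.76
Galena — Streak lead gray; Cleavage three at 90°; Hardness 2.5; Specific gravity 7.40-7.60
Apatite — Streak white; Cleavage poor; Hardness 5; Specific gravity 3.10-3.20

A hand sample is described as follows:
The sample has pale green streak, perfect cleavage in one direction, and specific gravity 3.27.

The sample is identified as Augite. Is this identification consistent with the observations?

No

Pale green streak — matches Augite (pale green streak).
Perfect cleavage in one direction — Augite has cleavage two at ~90°; a mismatch.
Specific gravity 3.27 — matches Augite (SG 3.20-3.50).
The cleavage observation rules out Augite.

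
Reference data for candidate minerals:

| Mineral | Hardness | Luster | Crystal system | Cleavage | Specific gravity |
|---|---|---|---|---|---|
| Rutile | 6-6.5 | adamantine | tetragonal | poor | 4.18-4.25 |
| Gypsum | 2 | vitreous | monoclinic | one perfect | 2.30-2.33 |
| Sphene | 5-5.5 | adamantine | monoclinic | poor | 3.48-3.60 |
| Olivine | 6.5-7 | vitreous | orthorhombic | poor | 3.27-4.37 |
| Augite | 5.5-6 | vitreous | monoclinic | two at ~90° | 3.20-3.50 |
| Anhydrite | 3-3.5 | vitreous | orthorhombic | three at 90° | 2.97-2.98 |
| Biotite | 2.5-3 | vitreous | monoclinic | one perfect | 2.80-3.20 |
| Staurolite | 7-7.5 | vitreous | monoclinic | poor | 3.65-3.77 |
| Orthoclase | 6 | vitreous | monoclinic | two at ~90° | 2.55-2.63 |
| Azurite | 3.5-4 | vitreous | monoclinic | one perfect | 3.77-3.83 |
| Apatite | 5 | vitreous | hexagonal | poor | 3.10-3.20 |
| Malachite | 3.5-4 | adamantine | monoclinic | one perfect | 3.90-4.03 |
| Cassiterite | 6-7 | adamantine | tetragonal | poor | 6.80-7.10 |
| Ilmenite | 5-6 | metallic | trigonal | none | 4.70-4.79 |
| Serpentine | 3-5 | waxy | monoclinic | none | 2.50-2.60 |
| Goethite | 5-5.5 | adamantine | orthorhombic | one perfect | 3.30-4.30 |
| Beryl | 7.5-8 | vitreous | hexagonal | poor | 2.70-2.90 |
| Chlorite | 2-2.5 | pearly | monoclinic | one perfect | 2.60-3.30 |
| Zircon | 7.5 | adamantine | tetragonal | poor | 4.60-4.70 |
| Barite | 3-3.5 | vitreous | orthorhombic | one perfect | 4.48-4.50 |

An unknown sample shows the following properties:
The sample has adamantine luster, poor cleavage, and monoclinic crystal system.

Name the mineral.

Sphene

Adamantine luster — Rutile, Sphene, Malachite, Cassiterite, Goethite, Zircon remain.
Poor cleavage excludes Malachite, Goethite.
Monoclinic crystal system — Sphene remains.
Only Sphene satisfies all observations.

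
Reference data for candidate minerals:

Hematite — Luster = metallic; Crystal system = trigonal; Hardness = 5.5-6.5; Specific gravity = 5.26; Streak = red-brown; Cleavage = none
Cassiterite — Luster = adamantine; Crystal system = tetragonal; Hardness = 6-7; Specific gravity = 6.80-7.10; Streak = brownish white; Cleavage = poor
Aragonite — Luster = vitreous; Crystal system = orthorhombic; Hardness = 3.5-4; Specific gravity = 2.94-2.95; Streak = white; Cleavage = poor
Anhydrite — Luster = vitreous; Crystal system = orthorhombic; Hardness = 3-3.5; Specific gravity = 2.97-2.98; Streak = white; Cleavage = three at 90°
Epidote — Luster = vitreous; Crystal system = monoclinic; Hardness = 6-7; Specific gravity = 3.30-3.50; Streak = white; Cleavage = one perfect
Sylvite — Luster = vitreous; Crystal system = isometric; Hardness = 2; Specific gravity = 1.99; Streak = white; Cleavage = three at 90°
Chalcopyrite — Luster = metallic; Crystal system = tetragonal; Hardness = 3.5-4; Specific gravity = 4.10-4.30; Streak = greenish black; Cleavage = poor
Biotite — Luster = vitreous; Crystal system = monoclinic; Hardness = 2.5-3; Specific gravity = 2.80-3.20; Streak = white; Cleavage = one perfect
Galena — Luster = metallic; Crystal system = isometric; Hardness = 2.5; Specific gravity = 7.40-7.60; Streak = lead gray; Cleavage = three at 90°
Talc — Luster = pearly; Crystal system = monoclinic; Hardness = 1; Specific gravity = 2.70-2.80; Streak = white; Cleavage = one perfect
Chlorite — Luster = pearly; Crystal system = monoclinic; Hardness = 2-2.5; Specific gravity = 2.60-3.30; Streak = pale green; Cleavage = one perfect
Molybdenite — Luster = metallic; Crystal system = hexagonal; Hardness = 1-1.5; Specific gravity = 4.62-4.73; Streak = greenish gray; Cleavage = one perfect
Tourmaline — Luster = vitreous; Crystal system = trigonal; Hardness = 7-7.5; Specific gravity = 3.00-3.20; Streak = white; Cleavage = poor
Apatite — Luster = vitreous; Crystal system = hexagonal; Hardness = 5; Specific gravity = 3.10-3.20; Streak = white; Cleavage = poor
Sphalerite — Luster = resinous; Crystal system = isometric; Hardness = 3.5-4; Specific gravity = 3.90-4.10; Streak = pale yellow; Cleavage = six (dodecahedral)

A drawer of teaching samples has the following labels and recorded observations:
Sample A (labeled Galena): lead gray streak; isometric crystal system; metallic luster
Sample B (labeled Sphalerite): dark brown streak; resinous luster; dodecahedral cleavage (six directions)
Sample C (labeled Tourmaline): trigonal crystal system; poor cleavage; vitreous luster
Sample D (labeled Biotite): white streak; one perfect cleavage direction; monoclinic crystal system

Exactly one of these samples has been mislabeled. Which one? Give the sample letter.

Sample A: every observation is compatible with the reference values for Galena.
Sample B: Sphalerite has pale yellow streak, but the record shows dark brown streak — this label is wrong.
Sample C: every observation is compatible with the reference values for Tourmaline.
Sample D: every observation is compatible with the reference values for Biotite.
The mislabeled specimen is B.

B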